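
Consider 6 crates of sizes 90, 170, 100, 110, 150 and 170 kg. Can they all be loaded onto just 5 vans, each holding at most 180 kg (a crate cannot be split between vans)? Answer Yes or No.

No

Total = 790 kg; ⌈790/180⌉ = 5.
The bound of 5 does not rule out 5, but exhaustive search shows no assignment into 5 vans of capacity 180 kg exists — the minimum is 6.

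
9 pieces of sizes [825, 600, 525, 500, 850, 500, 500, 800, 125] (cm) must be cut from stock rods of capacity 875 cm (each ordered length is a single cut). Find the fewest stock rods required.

8

Total = 850 + 825 + 800 + 600 + 525 + 500 + 500 + 500 + 125 = 5225 cm.
Lower bound: ⌈5225/875⌉ = 6 stock rods.
Also, 8 pieces each exceed 875/2 cm, and no two of those can share a stock rod, so at least 8 stock rods are needed.
A packing using 8 stock rods:
  stock rod 1: 850 = 850
  stock rod 2: 825 = 825
  stock rod 3: 800 = 800
  stock rod 4: 600 + 125 = 725
  stock rod 5: 525 = 525
  stock rod 6: 500 = 500
  stock rod 7: 500 = 500
  stock rod 8: 500 = 500
This matches the lower bound, so 8 is optimal.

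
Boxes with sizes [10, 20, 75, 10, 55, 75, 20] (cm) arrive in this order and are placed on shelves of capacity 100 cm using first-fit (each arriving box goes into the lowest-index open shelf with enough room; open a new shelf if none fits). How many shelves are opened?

  10 → shelf 1 (new)  [load 10/100]
  20 → shelf 1  [load 30/100]
  75 → shelf 2 (new)  [load 75/100]
  10 → shelf 1  [load 40/100]
  55 → shelf 1  [load 95/100]
  75 → shelf 3 (new)  [load 75/100]
  20 → shelf 2  [load 95/100]
3 shelves opened.

3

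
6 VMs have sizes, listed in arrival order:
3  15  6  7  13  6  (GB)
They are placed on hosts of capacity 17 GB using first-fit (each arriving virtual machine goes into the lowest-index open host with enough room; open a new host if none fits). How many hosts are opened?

  3 → host 1 (new)  [load 3/17]
  15 → host 2 (new)  [load 15/17]
  6 → host 1  [load 9/17]
  7 → host 1  [load 16/17]
  13 → host 3 (new)  [load 13/17]
  6 → host 4 (new)  [load 6/17]
4 hosts opened.

4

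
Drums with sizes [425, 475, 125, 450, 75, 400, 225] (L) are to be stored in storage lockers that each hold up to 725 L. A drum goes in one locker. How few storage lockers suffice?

Total = 475 + 450 + 425 + 400 + 225 + 125 + 75 = 2175 L.
Lower bound: ⌈2175/725⌉ = 3 storage lockers.
Also, 4 drums each exceed 725/2 L, and no two of those can share a locker, so at least 4 storage lockers are needed.
A packing using 4 storage lockers:
  locker 1: 475 + 225 = 700
  locker 2: 450 + 125 + 75 = 650
  locker 3: 425 = 425
  locker 4: 400 = 400
This matches the lower bound, so 4 is optimal.

4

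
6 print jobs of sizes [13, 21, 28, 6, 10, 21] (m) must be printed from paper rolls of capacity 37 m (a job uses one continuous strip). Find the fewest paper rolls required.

3

Total = 28 + 21 + 21 + 13 + 10 + 6 = 99 m.
Lower bound: ⌈99/37⌉ = 3 paper rolls.
A packing using 3 paper rolls:
  roll 1: 28 + 6 = 34
  roll 2: 21 + 13 = 34
  roll 3: 21 + 10 = 31
This matches the lower bound, so 3 is optimal.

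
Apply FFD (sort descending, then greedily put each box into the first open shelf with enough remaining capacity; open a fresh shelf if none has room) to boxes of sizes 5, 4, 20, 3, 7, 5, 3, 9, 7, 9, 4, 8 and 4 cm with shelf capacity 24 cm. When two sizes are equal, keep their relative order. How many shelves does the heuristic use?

4

Sorted descending: 20, 9, 9, 8, 7, 7, 5, 5, 4, 4, 4, 3, 3.
  20 → shelf 1 (new)  [load 20/24]
  9 → shelf 2 (new)  [load 9/24]
  9 → shelf 2  [load 18/24]
  8 → shelf 3 (new)  [load 8/24]
  7 → shelf 3  [load 15/24]
  7 → shelf 3  [load 22/24]
  5 → shelf 2  [load 23/24]
  5 → shelf 4 (new)  [load 5/24]
  4 → shelf 1  [load 24/24]
  4 → shelf 4  [load 9/24]
  4 → shelf 4  [load 13/24]
  3 → shelf 4  [load 16/24]
  3 → shelf 4  [load 19/24]
4 shelves opened.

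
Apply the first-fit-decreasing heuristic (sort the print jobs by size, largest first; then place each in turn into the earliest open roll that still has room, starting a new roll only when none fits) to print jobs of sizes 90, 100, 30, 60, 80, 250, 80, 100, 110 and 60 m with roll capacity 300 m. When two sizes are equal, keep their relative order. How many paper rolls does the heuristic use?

Sorted descending: 250, 110, 100, 100, 90, 80, 80, 60, 60, 30.
  250 → roll 1 (new)  [load 250/300]
  110 → roll 2 (new)  [load 110/300]
  100 → roll 2  [load 210/300]
  100 → roll 3 (new)  [load 100/300]
  90 → roll 2  [load 300/300]
  80 → roll 3  [load 180/300]
  80 → roll 3  [load 260/300]
  60 → roll 4 (new)  [load 60/300]
  60 → roll 4  [load 120/300]
  30 → roll 1  [load 280/300]
4 paper rolls opened.

4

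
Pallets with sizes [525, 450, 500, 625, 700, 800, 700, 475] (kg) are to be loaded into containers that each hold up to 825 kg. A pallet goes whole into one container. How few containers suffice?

Total = 800 + 700 + 700 + 625 + 525 + 500 + 475 + 450 = 4775 kg.
Lower bound: ⌈4775/825⌉ = 6 containers.
Also, 8 pallets each exceed 825/2 kg, and no two of those can share a container, so at least 8 containers are needed.
A packing using 8 containers:
  container 1: 800 = 800
  container 2: 700 = 700
  container 3: 700 = 700
  container 4: 625 = 625
  container 5: 525 = 525
  container 6: 500 = 500
  container 7: 475 = 475
  container 8: 450 = 450
This matches the lower bound, so 8 is optimal.

8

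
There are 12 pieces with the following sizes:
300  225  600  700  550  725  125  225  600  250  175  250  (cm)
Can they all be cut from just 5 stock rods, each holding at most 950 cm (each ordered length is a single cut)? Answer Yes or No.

Total = 4725 cm; ⌈4725/950⌉ = 5.
The bound of 5 does not rule out 5, but exhaustive search shows no assignment into 5 stock rods of capacity 950 cm exists — the minimum is 6.

No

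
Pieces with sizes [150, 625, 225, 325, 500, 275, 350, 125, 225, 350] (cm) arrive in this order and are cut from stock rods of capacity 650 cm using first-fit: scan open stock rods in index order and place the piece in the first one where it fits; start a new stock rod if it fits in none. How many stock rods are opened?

6

  150 → stock rod 1 (new)  [load 150/650]
  625 → stock rod 2 (new)  [load 625/650]
  225 → stock rod 1  [load 375/650]
  325 → stock rod 3 (new)  [load 325/650]
  500 → stock rod 4 (new)  [load 500/650]
  275 → stock rod 1  [load 650/650]
  350 → stock rod 5 (new)  [load 350/650]
  125 → stock rod 3  [load 450/650]
  225 → stock rod 5  [load 575/650]
  350 → stock rod 6 (new)  [load 350/650]
6 stock rods opened.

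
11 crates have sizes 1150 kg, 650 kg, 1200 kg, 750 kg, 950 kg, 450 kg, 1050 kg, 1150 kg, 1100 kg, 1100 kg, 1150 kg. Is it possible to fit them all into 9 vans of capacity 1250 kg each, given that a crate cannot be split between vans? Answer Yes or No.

No

Total = 10700 kg; ⌈10700/1250⌉ = 9.
10 crates each exceed half the capacity and cannot share a van, forcing at least 10 vans.
At least 10 vans are required, but only 9 are allowed.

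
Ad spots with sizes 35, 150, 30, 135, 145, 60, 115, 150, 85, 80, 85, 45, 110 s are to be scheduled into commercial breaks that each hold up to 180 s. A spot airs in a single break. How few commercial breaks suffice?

8

Total = 150 + 150 + 145 + 135 + 115 + 110 + 85 + 85 + 80 + 60 + 45 + 35 + 30 = 1225 s.
Lower bound: ⌈1225/180⌉ = 7 commercial breaks.
A packing using 8 commercial breaks:
  break 1: 150 + 30 = 180
  break 2: 150 = 150
  break 3: 145 + 35 = 180
  break 4: 135 + 45 = 180
  break 5: 115 + 60 = 175
  break 6: 110 = 110
  break 7: 85 + 85 = 170
  break 8: 80 = 80
No arrangement into 7 commercial breaks stays within capacity, so 8 is optimal.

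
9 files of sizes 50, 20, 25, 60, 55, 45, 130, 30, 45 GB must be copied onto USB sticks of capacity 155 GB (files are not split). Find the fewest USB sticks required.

Total = 130 + 60 + 55 + 50 + 45 + 45 + 30 + 25 + 20 = 460 GB.
Lower bound: ⌈460/155⌉ = 3 USB sticks.
A packing using 3 USB sticks:
  USB stick 1: 130 + 25 = 155
  USB stick 2: 60 + 50 + 45 = 155
  USB stick 3: 55 + 45 + 30 + 20 = 150
This matches the lower bound, so 3 is optimal.

3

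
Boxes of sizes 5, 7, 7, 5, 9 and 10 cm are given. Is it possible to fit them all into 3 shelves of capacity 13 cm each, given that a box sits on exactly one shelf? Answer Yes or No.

Total = 43 cm; ⌈43/13⌉ = 4.
At least 4 shelves are required, but only 3 are allowed.

No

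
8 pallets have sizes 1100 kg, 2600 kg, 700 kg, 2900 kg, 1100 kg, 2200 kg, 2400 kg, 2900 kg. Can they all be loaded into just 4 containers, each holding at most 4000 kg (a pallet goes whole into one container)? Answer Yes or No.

No

Total = 15900 kg; ⌈15900/4000⌉ = 4.
5 pallets each exceed half the capacity and cannot share a container, forcing at least 5 containers.
At least 5 containers are required, but only 4 are allowed.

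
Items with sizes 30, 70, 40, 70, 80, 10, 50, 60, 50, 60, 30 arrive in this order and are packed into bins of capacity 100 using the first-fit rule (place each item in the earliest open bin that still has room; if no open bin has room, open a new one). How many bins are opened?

  30 → bin 1 (new)  [load 30/100]
  70 → bin 1  [load 100/100]
  40 → bin 2 (new)  [load 40/100]
  70 → bin 3 (new)  [load 70/100]
  80 → bin 4 (new)  [load 80/100]
  10 → bin 2  [load 50/100]
  50 → bin 2  [load 100/100]
  60 → bin 5 (new)  [load 60/100]
  50 → bin 6 (new)  [load 50/100]
  60 → bin 7 (new)  [load 60/100]
  30 → bin 3  [load 100/100]
7 bins opened.

7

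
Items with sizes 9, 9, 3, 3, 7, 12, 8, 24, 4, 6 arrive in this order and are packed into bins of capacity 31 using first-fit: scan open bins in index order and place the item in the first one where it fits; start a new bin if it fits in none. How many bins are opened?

  9 → bin 1 (new)  [load 9/31]
  9 → bin 1  [load 18/31]
  3 → bin 1  [load 21/31]
  3 → bin 1  [load 24/31]
  7 → bin 1  [load 31/31]
  12 → bin 2 (new)  [load 12/31]
  8 → bin 2  [load 20/31]
  24 → bin 3 (new)  [load 24/31]
  4 → bin 2  [load 24/31]
  6 → bin 2  [load 30/31]
3 bins opened.

3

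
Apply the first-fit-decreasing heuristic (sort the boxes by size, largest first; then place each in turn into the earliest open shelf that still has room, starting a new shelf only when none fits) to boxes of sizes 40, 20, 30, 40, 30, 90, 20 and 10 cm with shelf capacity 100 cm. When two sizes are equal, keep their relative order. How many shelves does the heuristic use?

3

Sorted descending: 90, 40, 40, 30, 30, 20, 20, 10.
  90 → shelf 1 (new)  [load 90/100]
  40 → shelf 2 (new)  [load 40/100]
  40 → shelf 2  [load 80/100]
  30 → shelf 3 (new)  [load 30/100]
  30 → shelf 3  [load 60/100]
  20 → shelf 2  [load 100/100]
  20 → shelf 3  [load 80/100]
  10 → shelf 1  [load 100/100]
3 shelves opened.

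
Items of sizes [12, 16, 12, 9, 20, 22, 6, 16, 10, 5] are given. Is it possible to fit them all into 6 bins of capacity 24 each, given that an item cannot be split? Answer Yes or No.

A valid assignment using 6 bins:
  bin 1: 22 = 22
  bin 2: 20 = 20
  bin 3: 16 + 6 = 22
  bin 4: 16 + 5 = 21
  bin 5: 12 + 12 = 24
  bin 6: 10 + 9 = 19
Every load is within 24, so 6 bins suffice.

Yes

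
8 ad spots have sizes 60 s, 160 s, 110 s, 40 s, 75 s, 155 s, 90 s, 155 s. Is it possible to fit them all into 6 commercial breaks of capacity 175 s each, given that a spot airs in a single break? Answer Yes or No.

Yes

A valid assignment using 6 commercial breaks:
  break 1: 160 = 160
  break 2: 155 = 155
  break 3: 155 = 155
  break 4: 110 + 60 = 170
  break 5: 90 + 75 = 165
  break 6: 40 = 40
Every load is within 175 s, so 6 commercial breaks suffice.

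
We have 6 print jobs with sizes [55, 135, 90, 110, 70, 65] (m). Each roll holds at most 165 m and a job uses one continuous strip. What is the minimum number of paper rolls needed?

4

Total = 135 + 110 + 90 + 70 + 65 + 55 = 525 m.
Lower bound: ⌈525/165⌉ = 4 paper rolls.
A packing using 4 paper rolls:
  roll 1: 135 = 135
  roll 2: 110 + 55 = 165
  roll 3: 90 + 70 = 160
  roll 4: 65 = 65
This matches the lower bound, so 4 is optimal.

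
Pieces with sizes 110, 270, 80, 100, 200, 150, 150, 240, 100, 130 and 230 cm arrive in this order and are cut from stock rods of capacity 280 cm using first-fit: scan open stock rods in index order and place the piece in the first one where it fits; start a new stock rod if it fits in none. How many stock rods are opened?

8

  110 → stock rod 1 (new)  [load 110/280]
  270 → stock rod 2 (new)  [load 270/280]
  80 → stock rod 1  [load 190/280]
  100 → stock rod 3 (new)  [load 100/280]
  200 → stock rod 4 (new)  [load 200/280]
  150 → stock rod 3  [load 250/280]
  150 → stock rod 5 (new)  [load 150/280]
  240 → stock rod 6 (new)  [load 240/280]
  100 → stock rod 5  [load 250/280]
  130 → stock rod 7 (new)  [load 130/280]
  230 → stock rod 8 (new)  [load 230/280]
8 stock rods opened.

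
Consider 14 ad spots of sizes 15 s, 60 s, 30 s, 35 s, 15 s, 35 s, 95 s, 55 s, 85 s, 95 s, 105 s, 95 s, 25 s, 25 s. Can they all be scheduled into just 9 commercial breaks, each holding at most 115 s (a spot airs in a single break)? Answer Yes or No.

Yes

A valid assignment using 8 commercial breaks:
  break 1: 105 = 105
  break 2: 95 + 15 = 110
  break 3: 95 + 15 = 110
  break 4: 95 = 95
  break 5: 85 + 30 = 115
  break 6: 60 + 55 = 115
  break 7: 35 + 35 + 25 = 95
  break 8: 25 = 25
That uses only 8 ≤ 9, so 9 commercial breaks are enough.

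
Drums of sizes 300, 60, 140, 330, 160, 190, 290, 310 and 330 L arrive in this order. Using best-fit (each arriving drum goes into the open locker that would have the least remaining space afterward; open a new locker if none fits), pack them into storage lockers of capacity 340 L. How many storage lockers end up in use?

8

  300 → locker 1 (new)  [load 300/340]
  60 → locker 2 (new)  [load 60/340]
  140 → locker 2  [load 200/340]
  330 → locker 3 (new)  [load 330/340]
  160 → locker 4 (new)  [load 160/340]
  190 → locker 5 (new)  [load 190/340]
  290 → locker 6 (new)  [load 290/340]
  310 → locker 7 (new)  [load 310/340]
  330 → locker 8 (new)  [load 330/340]
8 storage lockers opened.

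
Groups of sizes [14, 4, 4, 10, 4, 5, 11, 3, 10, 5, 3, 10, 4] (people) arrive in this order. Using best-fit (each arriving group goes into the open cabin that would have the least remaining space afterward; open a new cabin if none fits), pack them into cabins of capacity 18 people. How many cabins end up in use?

5

  14 → cabin 1 (new)  [load 14/18]
  4 → cabin 1  [load 18/18]
  4 → cabin 2 (new)  [load 4/18]
  10 → cabin 2  [load 14/18]
  4 → cabin 2  [load 18/18]
  5 → cabin 3 (new)  [load 5/18]
  11 → cabin 3  [load 16/18]
  3 → cabin 4 (new)  [load 3/18]
  10 → cabin 4  [load 13/18]
  5 → cabin 4  [load 18/18]
  3 → cabin 5 (new)  [load 3/18]
  10 → cabin 5  [load 13/18]
  4 → cabin 5  [load 17/18]
5 cabins opened.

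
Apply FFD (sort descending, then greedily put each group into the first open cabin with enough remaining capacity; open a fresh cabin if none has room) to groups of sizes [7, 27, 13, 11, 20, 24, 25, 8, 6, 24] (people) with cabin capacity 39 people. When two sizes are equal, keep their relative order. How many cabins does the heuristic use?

5

Sorted descending: 27, 25, 24, 24, 20, 13, 11, 8, 7, 6.
  27 → cabin 1 (new)  [load 27/39]
  25 → cabin 2 (new)  [load 25/39]
  24 → cabin 3 (new)  [load 24/39]
  24 → cabin 4 (new)  [load 24/39]
  20 → cabin 5 (new)  [load 20/39]
  13 → cabin 2  [load 38/39]
  11 → cabin 1  [load 38/39]
  8 → cabin 3  [load 32/39]
  7 → cabin 3  [load 39/39]
  6 → cabin 4  [load 30/39]
5 cabins opened.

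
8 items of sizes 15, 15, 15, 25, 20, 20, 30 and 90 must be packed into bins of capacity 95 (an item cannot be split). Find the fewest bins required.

3

Total = 90 + 30 + 25 + 20 + 20 + 15 + 15 + 15 = 230.
Lower bound: ⌈230/95⌉ = 3 bins.
A packing using 3 bins:
  bin 1: 90 = 90
  bin 2: 30 + 25 + 20 + 20 = 95
  bin 3: 15 + 15 + 15 = 45
This matches the lower bound, so 3 is optimal.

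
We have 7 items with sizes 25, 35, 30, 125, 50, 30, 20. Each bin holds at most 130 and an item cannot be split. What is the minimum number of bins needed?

3

Total = 125 + 50 + 35 + 30 + 30 + 25 + 20 = 315.
Lower bound: ⌈315/130⌉ = 3 bins.
A packing using 3 bins:
  bin 1: 125 = 125
  bin 2: 50 + 35 + 30 = 115
  bin 3: 30 + 25 + 20 = 75
This matches the lower bound, so 3 is optimal.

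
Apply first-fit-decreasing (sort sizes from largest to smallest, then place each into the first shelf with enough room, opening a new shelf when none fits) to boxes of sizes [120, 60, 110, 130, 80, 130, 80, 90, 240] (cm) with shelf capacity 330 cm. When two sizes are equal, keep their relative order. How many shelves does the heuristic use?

Sorted descending: 240, 130, 130, 120, 110, 90, 80, 80, 60.
  240 → shelf 1 (new)  [load 240/330]
  130 → shelf 2 (new)  [load 130/330]
  130 → shelf 2  [load 260/330]
  120 → shelf 3 (new)  [load 120/330]
  110 → shelf 3  [load 230/330]
  90 → shelf 1  [load 330/330]
  80 → shelf 3  [load 310/330]
  80 → shelf 4 (new)  [load 80/330]
  60 → shelf 2  [load 320/330]
4 shelves opened.

4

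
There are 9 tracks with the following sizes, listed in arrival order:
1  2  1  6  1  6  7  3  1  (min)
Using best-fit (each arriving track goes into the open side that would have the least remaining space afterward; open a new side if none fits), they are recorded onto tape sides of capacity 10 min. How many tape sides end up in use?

3

  1 → side 1 (new)  [load 1/10]
  2 → side 1  [load 3/10]
  1 → side 1  [load 4/10]
  6 → side 1  [load 10/10]
  1 → side 2 (new)  [load 1/10]
  6 → side 2  [load 7/10]
  7 → side 3 (new)  [load 7/10]
  3 → side 2  [load 10/10]
  1 → side 3  [load 8/10]
3 tape sides opened.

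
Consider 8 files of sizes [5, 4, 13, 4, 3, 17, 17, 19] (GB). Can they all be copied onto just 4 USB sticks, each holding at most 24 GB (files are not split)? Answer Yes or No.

Yes

A valid assignment using 4 USB sticks:
  USB stick 1: 19 + 5 = 24
  USB stick 2: 17 + 4 + 3 = 24
  USB stick 3: 17 + 4 = 21
  USB stick 4: 13 = 13
Every load is within 24 GB, so 4 USB sticks suffice.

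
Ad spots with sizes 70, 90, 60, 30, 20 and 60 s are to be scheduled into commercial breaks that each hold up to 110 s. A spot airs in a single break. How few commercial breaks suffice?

Total = 90 + 70 + 60 + 60 + 30 + 20 = 330 s.
Lower bound: ⌈330/110⌉ = 3 commercial breaks.
Also, 4 ad spots each exceed 55 s, and no two of those can share a break, so at least 4 commercial breaks are needed.
A packing using 4 commercial breaks:
  break 1: 90 + 20 = 110
  break 2: 70 + 30 = 100
  break 3: 60 = 60
  break 4: 60 = 60
This matches the lower bound, so 4 is optimal.

4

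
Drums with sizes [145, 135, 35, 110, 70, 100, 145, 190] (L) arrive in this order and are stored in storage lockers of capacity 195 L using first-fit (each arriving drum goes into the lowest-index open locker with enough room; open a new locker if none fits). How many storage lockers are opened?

  145 → locker 1 (new)  [load 145/195]
  135 → locker 2 (new)  [load 135/195]
  35 → locker 1  [load 180/195]
  110 → locker 3 (new)  [load 110/195]
  70 → locker 3  [load 180/195]
  100 → locker 4 (new)  [load 100/195]
  145 → locker 5 (new)  [load 145/195]
  190 → locker 6 (new)  [load 190/195]
6 storage lockers opened.

6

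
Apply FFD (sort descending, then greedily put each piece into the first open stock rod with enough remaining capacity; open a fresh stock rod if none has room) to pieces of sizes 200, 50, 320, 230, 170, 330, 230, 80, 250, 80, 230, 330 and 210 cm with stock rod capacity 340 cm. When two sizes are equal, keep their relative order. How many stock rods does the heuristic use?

10

Sorted descending: 330, 330, 320, 250, 230, 230, 230, 210, 200, 170, 80, 80, 50.
  330 → stock rod 1 (new)  [load 330/340]
  330 → stock rod 2 (new)  [load 330/340]
  320 → stock rod 3 (new)  [load 320/340]
  250 → stock rod 4 (new)  [load 250/340]
  230 → stock rod 5 (new)  [load 230/340]
  230 → stock rod 6 (new)  [load 230/340]
  230 → stock rod 7 (new)  [load 230/340]
  210 → stock rod 8 (new)  [load 210/340]
  200 → stock rod 9 (new)  [load 200/340]
  170 → stock rod 10 (new)  [load 170/340]
  80 → stock rod 4  [load 330/340]
  80 → stock rod 5  [load 310/340]
  50 → stock rod 6  [load 280/340]
10 stock rods opened.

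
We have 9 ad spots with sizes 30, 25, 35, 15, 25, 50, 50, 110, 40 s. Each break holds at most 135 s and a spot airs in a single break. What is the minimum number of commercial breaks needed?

3

Total = 110 + 50 + 50 + 40 + 35 + 30 + 25 + 25 + 15 = 380 s.
Lower bound: ⌈380/135⌉ = 3 commercial breaks.
A packing using 3 commercial breaks:
  break 1: 110 + 25 = 135
  break 2: 50 + 50 + 35 = 135
  break 3: 40 + 30 + 25 + 15 = 110
This matches the lower bound, so 3 is optimal.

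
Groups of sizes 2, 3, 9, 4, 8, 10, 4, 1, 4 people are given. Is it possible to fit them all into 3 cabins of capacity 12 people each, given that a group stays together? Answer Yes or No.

Total = 45 people; ⌈45/12⌉ = 4.
At least 4 cabins are required, but only 3 are allowed.

No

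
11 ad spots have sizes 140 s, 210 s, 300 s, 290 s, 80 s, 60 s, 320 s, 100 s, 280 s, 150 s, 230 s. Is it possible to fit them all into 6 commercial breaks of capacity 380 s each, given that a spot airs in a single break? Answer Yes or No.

Yes

A valid assignment using 6 commercial breaks:
  break 1: 320 + 60 = 380
  break 2: 300 + 80 = 380
  break 3: 290 = 290
  break 4: 280 + 100 = 380
  break 5: 230 + 150 = 380
  break 6: 210 + 140 = 350
Every load is within 380 s, so 6 commercial breaks suffice.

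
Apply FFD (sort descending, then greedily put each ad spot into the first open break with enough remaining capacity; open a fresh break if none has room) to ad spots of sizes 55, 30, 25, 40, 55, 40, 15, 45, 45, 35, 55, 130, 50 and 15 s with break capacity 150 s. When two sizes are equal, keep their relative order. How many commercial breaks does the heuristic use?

Sorted descending: 130, 55, 55, 55, 50, 45, 45, 40, 40, 35, 30, 25, 15, 15.
  130 → break 1 (new)  [load 130/150]
  55 → break 2 (new)  [load 55/150]
  55 → break 2  [load 110/150]
  55 → break 3 (new)  [load 55/150]
  50 → break 3  [load 105/150]
  45 → break 3  [load 150/150]
  45 → break 4 (new)  [load 45/150]
  40 → break 2  [load 150/150]
  40 → break 4  [load 85/150]
  35 → break 4  [load 120/150]
  30 → break 4  [load 150/150]
  25 → break 5 (new)  [load 25/150]
  15 → break 1  [load 145/150]
  15 → break 5  [load 40/150]
5 commercial breaks opened.

5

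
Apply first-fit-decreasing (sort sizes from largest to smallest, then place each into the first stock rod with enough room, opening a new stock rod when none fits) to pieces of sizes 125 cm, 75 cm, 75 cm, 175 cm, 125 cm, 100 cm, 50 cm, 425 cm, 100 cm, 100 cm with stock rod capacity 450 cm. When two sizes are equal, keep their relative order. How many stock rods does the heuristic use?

Sorted descending: 425, 175, 125, 125, 100, 100, 100, 75, 75, 50.
  425 → stock rod 1 (new)  [load 425/450]
  175 → stock rod 2 (new)  [load 175/450]
  125 → stock rod 2  [load 300/450]
  125 → stock rod 2  [load 425/450]
  100 → stock rod 3 (new)  [load 100/450]
  100 → stock rod 3  [load 200/450]
  100 → stock rod 3  [load 300/450]
  75 → stock rod 3  [load 375/450]
  75 → stock rod 3  [load 450/450]
  50 → stock rod 4 (new)  [load 50/450]
4 stock rods opened.

4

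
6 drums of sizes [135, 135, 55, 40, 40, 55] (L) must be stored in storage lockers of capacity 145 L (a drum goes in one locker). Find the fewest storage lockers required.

4

Total = 135 + 135 + 55 + 55 + 40 + 40 = 460 L.
Lower bound: ⌈460/145⌉ = 4 storage lockers.
A packing using 4 storage lockers:
  locker 1: 135 = 135
  locker 2: 135 = 135
  locker 3: 55 + 55 = 110
  locker 4: 40 + 40 = 80
This matches the lower bound, so 4 is optimal.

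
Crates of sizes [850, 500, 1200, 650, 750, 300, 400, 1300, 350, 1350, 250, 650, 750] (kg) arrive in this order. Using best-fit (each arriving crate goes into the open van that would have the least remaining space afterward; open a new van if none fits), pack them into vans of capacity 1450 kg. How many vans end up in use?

  850 → van 1 (new)  [load 850/1450]
  500 → van 1  [load 1350/1450]
  1200 → van 2 (new)  [load 1200/1450]
  650 → van 3 (new)  [load 650/1450]
  750 → van 3  [load 1400/1450]
  300 → van 4 (new)  [load 300/1450]
  400 → van 4  [load 700/1450]
  1300 → van 5 (new)  [load 1300/1450]
  350 → van 4  [load 1050/1450]
  1350 → van 6 (new)  [load 1350/1450]
  250 → van 2  [load 1450/1450]
  650 → van 7 (new)  [load 650/1450]
  750 → van 7  [load 1400/1450]
7 vans opened.

7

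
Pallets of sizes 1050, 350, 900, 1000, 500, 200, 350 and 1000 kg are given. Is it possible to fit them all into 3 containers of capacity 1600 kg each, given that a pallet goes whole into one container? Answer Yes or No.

Total = 5350 kg; ⌈5350/1600⌉ = 4.
At least 4 containers are required, but only 3 are allowed.

No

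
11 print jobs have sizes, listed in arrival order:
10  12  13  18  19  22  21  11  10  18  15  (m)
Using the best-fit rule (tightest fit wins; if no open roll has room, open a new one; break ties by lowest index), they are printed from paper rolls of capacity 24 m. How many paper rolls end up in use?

  10 → roll 1 (new)  [load 10/24]
  12 → roll 1  [load 22/24]
  13 → roll 2 (new)  [load 13/24]
  18 → roll 3 (new)  [load 18/24]
  19 → roll 4 (new)  [load 19/24]
  22 → roll 5 (new)  [load 22/24]
  21 → roll 6 (new)  [load 21/24]
  11 → roll 2  [load 24/24]
  10 → roll 7 (new)  [load 10/24]
  18 → roll 8 (new)  [load 18/24]
  15 → roll 9 (new)  [load 15/24]
9 paper rolls opened.

9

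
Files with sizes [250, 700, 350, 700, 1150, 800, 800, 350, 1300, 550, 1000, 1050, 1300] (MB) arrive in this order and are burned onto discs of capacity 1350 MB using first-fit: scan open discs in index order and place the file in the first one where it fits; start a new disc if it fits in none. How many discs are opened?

9

  250 → disc 1 (new)  [load 250/1350]
  700 → disc 1  [load 950/1350]
  350 → disc 1  [load 1300/1350]
  700 → disc 2 (new)  [load 700/1350]
  1150 → disc 3 (new)  [load 1150/1350]
  800 → disc 4 (new)  [load 800/1350]
  800 → disc 5 (new)  [load 800/1350]
  350 → disc 2  [load 1050/1350]
  1300 → disc 6 (new)  [load 1300/1350]
  550 → disc 4  [load 1350/1350]
  1000 → disc 7 (new)  [load 1000/1350]
  1050 → disc 8 (new)  [load 1050/1350]
  1300 → disc 9 (new)  [load 1300/1350]
9 discs opened.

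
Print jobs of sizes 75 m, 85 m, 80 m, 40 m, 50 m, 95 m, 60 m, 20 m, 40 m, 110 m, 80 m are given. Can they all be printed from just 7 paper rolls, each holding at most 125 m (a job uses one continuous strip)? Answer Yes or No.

A valid assignment using 7 paper rolls:
  roll 1: 110 = 110
  roll 2: 95 + 20 = 115
  roll 3: 85 + 40 = 125
  roll 4: 80 + 40 = 120
  roll 5: 80 = 80
  roll 6: 75 + 50 = 125
  roll 7: 60 = 60
Every load is within 125 m, so 7 paper rolls suffice.

Yes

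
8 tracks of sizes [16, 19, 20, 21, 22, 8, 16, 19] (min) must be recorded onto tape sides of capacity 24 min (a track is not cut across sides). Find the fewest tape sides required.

7

Total = 22 + 21 + 20 + 19 + 19 + 16 + 16 + 8 = 141 min.
Lower bound: ⌈141/24⌉ = 6 tape sides.
Also, 7 tracks each exceed 12 min, and no two of those can share a side, so at least 7 tape sides are needed.
A packing using 7 tape sides:
  side 1: 22 = 22
  side 2: 21 = 21
  side 3: 20 = 20
  side 4: 19 = 19
  side 5: 19 = 19
  side 6: 16 + 8 = 24
  side 7: 16 = 16
This matches the lower bound, so 7 is optimal.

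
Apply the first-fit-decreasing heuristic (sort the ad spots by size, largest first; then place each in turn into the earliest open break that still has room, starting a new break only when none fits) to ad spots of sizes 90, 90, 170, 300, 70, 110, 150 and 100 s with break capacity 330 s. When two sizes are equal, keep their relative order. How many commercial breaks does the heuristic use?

Sorted descending: 300, 170, 150, 110, 100, 90, 90, 70.
  300 → break 1 (new)  [load 300/330]
  170 → break 2 (new)  [load 170/330]
  150 → break 2  [load 320/330]
  110 → break 3 (new)  [load 110/330]
  100 → break 3  [load 210/330]
  90 → break 3  [load 300/330]
  90 → break 4 (new)  [load 90/330]
  70 → break 4  [load 160/330]
4 commercial breaks opened.

4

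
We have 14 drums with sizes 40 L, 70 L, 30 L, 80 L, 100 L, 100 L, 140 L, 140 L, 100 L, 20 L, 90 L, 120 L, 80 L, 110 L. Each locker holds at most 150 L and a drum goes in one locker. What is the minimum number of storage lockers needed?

10

Total = 140 + 140 + 120 + 110 + 100 + 100 + 100 + 90 + 80 + 80 + 70 + 40 + 30 + 20 = 1220 L.
Lower bound: ⌈1220/150⌉ = 9 storage lockers.
Also, 10 drums each exceed 75 L, and no two of those can share a locker, so at least 10 storage lockers are needed.
A packing using 10 storage lockers:
  locker 1: 140 = 140
  locker 2: 140 = 140
  locker 3: 120 + 30 = 150
  locker 4: 110 + 40 = 150
  locker 5: 100 + 20 = 120
  locker 6: 100 = 100
  locker 7: 100 = 100
  locker 8: 90 = 90
  locker 9: 80 + 70 = 150
  locker 10: 80 = 80
This matches the lower bound, so 10 is optimal.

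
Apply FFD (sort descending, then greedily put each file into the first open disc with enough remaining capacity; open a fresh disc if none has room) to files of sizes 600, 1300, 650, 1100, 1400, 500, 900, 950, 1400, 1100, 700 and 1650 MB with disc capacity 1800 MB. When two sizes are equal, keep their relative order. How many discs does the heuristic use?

8

Sorted descending: 1650, 1400, 1400, 1300, 1100, 1100, 950, 900, 700, 650, 600, 500.
  1650 → disc 1 (new)  [load 1650/1800]
  1400 → disc 2 (new)  [load 1400/1800]
  1400 → disc 3 (new)  [load 1400/1800]
  1300 → disc 4 (new)  [load 1300/1800]
  1100 → disc 5 (new)  [load 1100/1800]
  1100 → disc 6 (new)  [load 1100/1800]
  950 → disc 7 (new)  [load 950/1800]
  900 → disc 8 (new)  [load 900/1800]
  700 → disc 5  [load 1800/1800]
  650 → disc 6  [load 1750/1800]
  600 → disc 7  [load 1550/1800]
  500 → disc 4  [load 1800/1800]
8 discs opened.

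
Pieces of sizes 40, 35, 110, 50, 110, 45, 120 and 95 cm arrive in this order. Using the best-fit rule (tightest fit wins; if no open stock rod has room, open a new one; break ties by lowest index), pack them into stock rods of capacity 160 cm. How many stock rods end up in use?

  40 → stock rod 1 (new)  [load 40/160]
  35 → stock rod 1  [load 75/160]
  110 → stock rod 2 (new)  [load 110/160]
  50 → stock rod 2  [load 160/160]
  110 → stock rod 3 (new)  [load 110/160]
  45 → stock rod 3  [load 155/160]
  120 → stock rod 4 (new)  [load 120/160]
  95 → stock rod 5 (new)  [load 95/160]
5 stock rods opened.

5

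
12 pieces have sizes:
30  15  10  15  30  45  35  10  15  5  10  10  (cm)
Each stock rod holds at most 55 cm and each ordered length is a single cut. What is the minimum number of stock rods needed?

Total = 45 + 35 + 30 + 30 + 15 + 15 + 15 + 10 + 10 + 10 + 10 + 5 = 230 cm.
Lower bound: ⌈230/55⌉ = 5 stock rods.
A packing using 5 stock rods:
  stock rod 1: 45 + 10 = 55
  stock rod 2: 35 + 15 + 5 = 55
  stock rod 3: 30 + 15 + 10 = 55
  stock rod 4: 30 + 15 + 10 = 55
  stock rod 5: 10 = 10
This matches the lower bound, so 5 is optimal.

5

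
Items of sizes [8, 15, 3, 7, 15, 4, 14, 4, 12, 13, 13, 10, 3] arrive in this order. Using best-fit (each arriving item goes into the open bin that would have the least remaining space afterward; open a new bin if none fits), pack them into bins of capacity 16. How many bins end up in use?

9

  8 → bin 1 (new)  [load 8/16]
  15 → bin 2 (new)  [load 15/16]
  3 → bin 1  [load 11/16]
  7 → bin 3 (new)  [load 7/16]
  15 → bin 4 (new)  [load 15/16]
  4 → bin 1  [load 15/16]
  14 → bin 5 (new)  [load 14/16]
  4 → bin 3  [load 11/16]
  12 → bin 6 (new)  [load 12/16]
  13 → bin 7 (new)  [load 13/16]
  13 → bin 8 (new)  [load 13/16]
  10 → bin 9 (new)  [load 10/16]
  3 → bin 7  [load 16/16]
9 bins opened.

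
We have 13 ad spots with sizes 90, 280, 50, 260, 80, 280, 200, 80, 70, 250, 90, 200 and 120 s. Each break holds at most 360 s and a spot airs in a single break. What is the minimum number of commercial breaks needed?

6

Total = 280 + 280 + 260 + 250 + 200 + 200 + 120 + 90 + 90 + 80 + 80 + 70 + 50 = 2050 s.
Lower bound: ⌈2050/360⌉ = 6 commercial breaks.
A packing using 6 commercial breaks:
  break 1: 280 + 80 = 360
  break 2: 280 + 80 = 360
  break 3: 260 + 90 = 350
  break 4: 250 + 90 = 340
  break 5: 200 + 120 = 320
  break 6: 200 + 70 + 50 = 320
This matches the lower bound, so 6 is optimal.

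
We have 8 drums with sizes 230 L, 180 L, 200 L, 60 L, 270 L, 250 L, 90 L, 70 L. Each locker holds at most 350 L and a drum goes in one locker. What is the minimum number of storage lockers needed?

5

Total = 270 + 250 + 230 + 200 + 180 + 90 + 70 + 60 = 1350 L.
Lower bound: ⌈1350/350⌉ = 4 storage lockers.
Also, 5 drums each exceed 175 L, and no two of those can share a locker, so at least 5 storage lockers are needed.
A packing using 5 storage lockers:
  locker 1: 270 + 70 = 340
  locker 2: 250 + 90 = 340
  locker 3: 230 + 60 = 290
  locker 4: 200 = 200
  locker 5: 180 = 180
This matches the lower bound, so 5 is optimal.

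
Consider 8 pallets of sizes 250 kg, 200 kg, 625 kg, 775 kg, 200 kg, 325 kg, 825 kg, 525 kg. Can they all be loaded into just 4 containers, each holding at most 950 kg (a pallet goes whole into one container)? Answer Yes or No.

Total = 3725 kg; ⌈3725/950⌉ = 4.
The bound of 4 does not rule out 4, but exhaustive search shows no assignment into 4 containers of capacity 950 kg exists — the minimum is 5.

No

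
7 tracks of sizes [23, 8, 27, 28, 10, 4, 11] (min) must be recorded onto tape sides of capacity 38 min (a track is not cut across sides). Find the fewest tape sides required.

Total = 28 + 27 + 23 + 11 + 10 + 8 + 4 = 111 min.
Lower bound: ⌈111/38⌉ = 3 tape sides.
A packing using 3 tape sides:
  side 1: 28 + 10 = 38
  side 2: 27 + 11 = 38
  side 3: 23 + 8 + 4 = 35
This matches the lower bound, so 3 is optimal.

3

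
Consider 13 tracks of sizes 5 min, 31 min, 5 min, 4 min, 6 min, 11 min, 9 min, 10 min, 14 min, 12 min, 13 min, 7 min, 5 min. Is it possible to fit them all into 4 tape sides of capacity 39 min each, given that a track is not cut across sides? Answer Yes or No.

Yes

A valid assignment using 4 tape sides:
  side 1: 31 + 7 = 38
  side 2: 14 + 13 + 12 = 39
  side 3: 11 + 10 + 9 + 6 = 36
  side 4: 5 + 5 + 5 + 4 = 19
Every load is within 39 min, so 4 tape sides suffice.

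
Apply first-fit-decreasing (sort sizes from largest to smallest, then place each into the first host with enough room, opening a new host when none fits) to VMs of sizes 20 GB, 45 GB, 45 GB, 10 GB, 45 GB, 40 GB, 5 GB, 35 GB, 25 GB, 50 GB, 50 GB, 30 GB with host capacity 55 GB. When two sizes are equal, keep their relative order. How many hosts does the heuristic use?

8

Sorted descending: 50, 50, 45, 45, 45, 40, 35, 30, 25, 20, 10, 5.
  50 → host 1 (new)  [load 50/55]
  50 → host 2 (new)  [load 50/55]
  45 → host 3 (new)  [load 45/55]
  45 → host 4 (new)  [load 45/55]
  45 → host 5 (new)  [load 45/55]
  40 → host 6 (new)  [load 40/55]
  35 → host 7 (new)  [load 35/55]
  30 → host 8 (new)  [load 30/55]
  25 → host 8  [load 55/55]
  20 → host 7  [load 55/55]
  10 → host 3  [load 55/55]
  5 → host 1  [load 55/55]
8 hosts opened.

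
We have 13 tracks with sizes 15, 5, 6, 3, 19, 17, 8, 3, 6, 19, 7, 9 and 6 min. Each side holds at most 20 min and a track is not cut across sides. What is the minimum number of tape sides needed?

7

Total = 19 + 19 + 17 + 15 + 9 + 8 + 7 + 6 + 6 + 6 + 5 + 3 + 3 = 123 min.
Lower bound: ⌈123/20⌉ = 7 tape sides.
A packing using 7 tape sides:
  side 1: 19 = 19
  side 2: 19 = 19
  side 3: 17 + 3 = 20
  side 4: 15 + 5 = 20
  side 5: 9 + 8 + 3 = 20
  side 6: 7 + 6 + 6 = 19
  side 7: 6 = 6
This matches the lower bound, so 7 is optimal.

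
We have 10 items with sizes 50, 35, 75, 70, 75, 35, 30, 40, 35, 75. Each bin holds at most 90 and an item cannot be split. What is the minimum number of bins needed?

7

Total = 75 + 75 + 75 + 70 + 50 + 40 + 35 + 35 + 35 + 30 = 520.
Lower bound: ⌈520/90⌉ = 6 bins.
A packing using 7 bins:
  bin 1: 75 = 75
  bin 2: 75 = 75
  bin 3: 75 = 75
  bin 4: 70 = 70
  bin 5: 50 + 40 = 90
  bin 6: 35 + 35 = 70
  bin 7: 35 + 30 = 65
No arrangement into 6 bins stays within capacity, so 7 is optimal.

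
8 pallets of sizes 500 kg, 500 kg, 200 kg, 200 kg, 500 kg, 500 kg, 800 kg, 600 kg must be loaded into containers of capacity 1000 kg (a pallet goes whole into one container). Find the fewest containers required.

Total = 800 + 600 + 500 + 500 + 500 + 500 + 200 + 200 = 3800 kg.
Lower bound: ⌈3800/1000⌉ = 4 containers.
A packing using 4 containers:
  container 1: 800 + 200 = 1000
  container 2: 600 + 200 = 800
  container 3: 500 + 500 = 1000
  container 4: 500 + 500 = 1000
This matches the lower bound, so 4 is optimal.

4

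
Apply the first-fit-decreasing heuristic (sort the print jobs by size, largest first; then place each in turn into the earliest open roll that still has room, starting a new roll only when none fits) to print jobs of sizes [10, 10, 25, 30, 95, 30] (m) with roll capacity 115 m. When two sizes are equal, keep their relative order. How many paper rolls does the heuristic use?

2

Sorted descending: 95, 30, 30, 25, 10, 10.
  95 → roll 1 (new)  [load 95/115]
  30 → roll 2 (new)  [load 30/115]
  30 → roll 2  [load 60/115]
  25 → roll 2  [load 85/115]
  10 → roll 1  [load 105/115]
  10 → roll 1  [load 115/115]
2 paper rolls opened.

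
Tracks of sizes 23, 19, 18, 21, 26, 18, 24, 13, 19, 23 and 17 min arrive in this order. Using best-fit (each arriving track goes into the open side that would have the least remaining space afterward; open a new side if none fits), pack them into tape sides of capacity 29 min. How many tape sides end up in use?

  23 → side 1 (new)  [load 23/29]
  19 → side 2 (new)  [load 19/29]
  18 → side 3 (new)  [load 18/29]
  21 → side 4 (new)  [load 21/29]
  26 → side 5 (new)  [load 26/29]
  18 → side 6 (new)  [load 18/29]
  24 → side 7 (new)  [load 24/29]
  13 → side 8 (new)  [load 13/29]
  19 → side 9 (new)  [load 19/29]
  23 → side 10 (new)  [load 23/29]
  17 → side 11 (new)  [load 17/29]
11 tape sides opened.

11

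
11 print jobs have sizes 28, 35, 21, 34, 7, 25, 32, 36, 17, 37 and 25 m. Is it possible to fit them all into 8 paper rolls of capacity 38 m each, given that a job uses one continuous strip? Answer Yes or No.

Total = 297 m; ⌈297/38⌉ = 8.
9 print jobs each exceed half the capacity and cannot share a roll, forcing at least 9 paper rolls.
At least 9 paper rolls are required, but only 8 are allowed.

No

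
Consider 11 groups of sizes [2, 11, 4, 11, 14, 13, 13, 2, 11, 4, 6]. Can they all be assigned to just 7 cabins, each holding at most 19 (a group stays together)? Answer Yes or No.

Yes

A valid assignment using 6 cabins:
  cabin 1: 14 + 4 = 18
  cabin 2: 13 + 6 = 19
  cabin 3: 13 + 4 + 2 = 19
  cabin 4: 11 + 2 = 13
  cabin 5: 11 = 11
  cabin 6: 11 = 11
That uses only 6 ≤ 7, so 7 cabins are enough.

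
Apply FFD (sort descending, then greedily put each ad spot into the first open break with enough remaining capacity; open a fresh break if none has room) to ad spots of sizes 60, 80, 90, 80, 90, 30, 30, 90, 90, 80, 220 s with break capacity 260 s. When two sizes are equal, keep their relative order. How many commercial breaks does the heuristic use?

Sorted descending: 220, 90, 90, 90, 90, 80, 80, 80, 60, 30, 30.
  220 → break 1 (new)  [load 220/260]
  90 → break 2 (new)  [load 90/260]
  90 → break 2  [load 180/260]
  90 → break 3 (new)  [load 90/260]
  90 → break 3  [load 180/260]
  80 → break 2  [load 260/260]
  80 → break 3  [load 260/260]
  80 → break 4 (new)  [load 80/260]
  60 → break 4  [load 140/260]
  30 → break 1  [load 250/260]
  30 → break 4  [load 170/260]
4 commercial breaks opened.

4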